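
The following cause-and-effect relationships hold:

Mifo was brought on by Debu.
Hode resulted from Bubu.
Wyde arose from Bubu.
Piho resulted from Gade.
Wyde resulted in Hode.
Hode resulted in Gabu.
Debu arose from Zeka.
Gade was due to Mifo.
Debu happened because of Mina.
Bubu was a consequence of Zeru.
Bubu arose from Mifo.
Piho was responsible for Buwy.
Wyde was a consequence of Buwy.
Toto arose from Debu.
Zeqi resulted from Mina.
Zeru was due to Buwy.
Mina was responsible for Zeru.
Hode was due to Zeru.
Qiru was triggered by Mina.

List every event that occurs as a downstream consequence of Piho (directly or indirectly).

Direct effects: Buwy.
2 steps out: Zeru, Wyde.
3 steps out: Bubu, Hode.
4 steps out: Gabu.
Not reachable from it: Mina, Debu, Toto, Qiru, Mifo, Zeqi, Gade, Zeka.

Bubu, Buwy, Gabu, Hode, Wyde, Zeru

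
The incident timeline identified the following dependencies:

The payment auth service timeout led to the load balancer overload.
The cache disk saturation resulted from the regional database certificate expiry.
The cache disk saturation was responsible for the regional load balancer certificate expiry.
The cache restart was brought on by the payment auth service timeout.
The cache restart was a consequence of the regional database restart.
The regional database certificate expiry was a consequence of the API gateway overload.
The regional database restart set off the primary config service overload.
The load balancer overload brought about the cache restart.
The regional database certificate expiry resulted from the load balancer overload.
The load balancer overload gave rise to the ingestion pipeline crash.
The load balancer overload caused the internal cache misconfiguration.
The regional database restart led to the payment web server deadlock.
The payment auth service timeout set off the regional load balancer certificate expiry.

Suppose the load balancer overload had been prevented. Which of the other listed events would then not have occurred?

the ingestion pipeline crash, the internal cache misconfiguration

Downstream of the load balancer overload: the cache restart, the internal cache misconfiguration, the regional database certificate expiry, the cache disk saturation, the ingestion pipeline crash, the regional load balancer certificate expiry.
Of those, still caused via another path: the cache restart, the regional database certificate expiry, the cache disk saturation, the regional load balancer certificate expiry.
The remainder have no surviving cause.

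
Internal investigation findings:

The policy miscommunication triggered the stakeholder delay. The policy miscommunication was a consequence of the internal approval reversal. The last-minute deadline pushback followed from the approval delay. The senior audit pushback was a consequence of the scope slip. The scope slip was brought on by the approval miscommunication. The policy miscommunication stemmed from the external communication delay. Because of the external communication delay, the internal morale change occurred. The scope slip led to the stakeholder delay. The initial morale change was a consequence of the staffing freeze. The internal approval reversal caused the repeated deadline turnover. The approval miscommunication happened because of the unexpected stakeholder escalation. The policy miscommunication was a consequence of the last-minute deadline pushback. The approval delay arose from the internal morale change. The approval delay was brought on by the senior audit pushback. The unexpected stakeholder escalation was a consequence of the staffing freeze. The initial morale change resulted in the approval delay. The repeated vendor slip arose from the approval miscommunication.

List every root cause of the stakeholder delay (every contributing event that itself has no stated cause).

the external communication delay, the internal approval reversal, the staffing freeze

Tracing upstream from the stakeholder delay: the stakeholder delay ← the policy miscommunication ← the internal approval reversal.
A separate upstream branch: the stakeholder delay ← the scope slip ← the approval miscommunication ← the unexpected stakeholder escalation ← the staffing freeze.
A separate upstream branch: the stakeholder delay ← the policy miscommunication ← the external communication delay.
Each of those chain origins has no stated cause.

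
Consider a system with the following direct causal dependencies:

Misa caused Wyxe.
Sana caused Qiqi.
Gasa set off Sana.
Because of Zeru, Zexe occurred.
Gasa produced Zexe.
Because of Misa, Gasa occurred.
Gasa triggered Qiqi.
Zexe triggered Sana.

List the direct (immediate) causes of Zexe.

Upstream contributors include Misa, but only Gasa, Zeru feed directly into Zexe.

Gasa, Zeru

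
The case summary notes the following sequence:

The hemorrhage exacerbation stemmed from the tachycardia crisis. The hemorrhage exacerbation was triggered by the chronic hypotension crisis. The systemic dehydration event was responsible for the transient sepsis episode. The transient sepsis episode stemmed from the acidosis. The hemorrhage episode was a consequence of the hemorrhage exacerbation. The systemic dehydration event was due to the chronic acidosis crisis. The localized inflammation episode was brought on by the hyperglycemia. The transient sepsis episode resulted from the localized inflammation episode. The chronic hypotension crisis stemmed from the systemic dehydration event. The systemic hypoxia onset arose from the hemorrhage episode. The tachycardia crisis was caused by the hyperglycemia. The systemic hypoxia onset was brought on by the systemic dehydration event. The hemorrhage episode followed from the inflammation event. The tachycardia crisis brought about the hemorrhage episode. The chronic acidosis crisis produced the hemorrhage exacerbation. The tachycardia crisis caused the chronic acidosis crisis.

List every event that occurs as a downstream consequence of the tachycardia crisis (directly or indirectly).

the chronic acidosis crisis, the chronic hypotension crisis, the hemorrhage episode, the hemorrhage exacerbation, the systemic dehydration event, the systemic hypoxia onset, the transient sepsis episode

Direct effects: the chronic acidosis crisis, the hemorrhage exacerbation, the hemorrhage episode.
2 steps out: the systemic dehydration event, the systemic hypoxia onset.
3 steps out: the chronic hypotension crisis, the transient sepsis episode.
Not reachable from it: the hyperglycemia, the localized inflammation episode, the inflammation event, the acidosis.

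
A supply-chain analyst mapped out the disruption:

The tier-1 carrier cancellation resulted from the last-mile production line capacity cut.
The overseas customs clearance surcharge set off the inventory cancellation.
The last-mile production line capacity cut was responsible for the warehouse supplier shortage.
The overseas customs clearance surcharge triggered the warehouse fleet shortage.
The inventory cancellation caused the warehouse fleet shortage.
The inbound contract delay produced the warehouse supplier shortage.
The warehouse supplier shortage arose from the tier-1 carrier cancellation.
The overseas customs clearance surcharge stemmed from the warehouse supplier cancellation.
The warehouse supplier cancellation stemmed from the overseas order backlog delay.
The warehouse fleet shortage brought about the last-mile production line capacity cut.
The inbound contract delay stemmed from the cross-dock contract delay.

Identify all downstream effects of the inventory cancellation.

Direct effects: the warehouse fleet shortage.
2 steps out: the last-mile production line capacity cut.
3 steps out: the tier-1 carrier cancellation, the warehouse supplier shortage.
Not reachable from it: the overseas order backlog delay, the warehouse supplier cancellation, the cross-dock contract delay, the inbound contract delay, the overseas customs clearance surcharge.

the last-mile production line capacity cut, the tier-1 carrier cancellation, the warehouse fleet shortage, the warehouse supplier shortage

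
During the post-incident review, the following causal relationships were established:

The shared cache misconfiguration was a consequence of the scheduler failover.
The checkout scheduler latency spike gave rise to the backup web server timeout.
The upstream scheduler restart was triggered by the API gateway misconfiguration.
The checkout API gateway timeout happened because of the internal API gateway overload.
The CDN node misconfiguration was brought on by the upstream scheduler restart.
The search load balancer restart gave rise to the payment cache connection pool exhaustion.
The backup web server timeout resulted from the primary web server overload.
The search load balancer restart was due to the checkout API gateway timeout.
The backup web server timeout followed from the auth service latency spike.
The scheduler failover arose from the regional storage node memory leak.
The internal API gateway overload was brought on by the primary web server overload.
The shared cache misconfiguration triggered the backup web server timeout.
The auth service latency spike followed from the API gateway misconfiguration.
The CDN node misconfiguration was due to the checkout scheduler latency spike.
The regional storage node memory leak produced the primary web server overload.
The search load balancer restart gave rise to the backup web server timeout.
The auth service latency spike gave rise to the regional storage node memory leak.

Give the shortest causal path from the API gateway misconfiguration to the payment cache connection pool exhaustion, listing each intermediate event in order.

the API gateway misconfiguration → the auth service latency spike
the auth service latency spike → the regional storage node memory leak
the regional storage node memory leak → the primary web server overload
the primary web server overload → the internal API gateway overload
the internal API gateway overload → the checkout API gateway timeout
the checkout API gateway timeout → the search load balancer restart
the search load balancer restart → the payment cache connection pool exhaustion
Length: 7 steps.

the API gateway misconfiguration → the auth service latency spike → the regional storage node memory leak → the primary web server overload → the internal API gateway overload → the checkout API gateway timeout → the search load balancer restart → the payment cache connection pool exhaustion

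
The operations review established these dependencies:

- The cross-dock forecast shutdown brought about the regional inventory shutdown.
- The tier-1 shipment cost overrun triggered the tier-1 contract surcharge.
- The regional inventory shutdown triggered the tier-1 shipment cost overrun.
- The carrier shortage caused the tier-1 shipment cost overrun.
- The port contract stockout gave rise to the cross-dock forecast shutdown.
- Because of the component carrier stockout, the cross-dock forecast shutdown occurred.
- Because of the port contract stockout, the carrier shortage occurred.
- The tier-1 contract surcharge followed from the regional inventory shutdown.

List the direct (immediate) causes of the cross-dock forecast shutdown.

the component carrier stockout, the port contract stockout

the component carrier stockout, the port contract stockout → the cross-dock forecast shutdown with nothing further upstream stated.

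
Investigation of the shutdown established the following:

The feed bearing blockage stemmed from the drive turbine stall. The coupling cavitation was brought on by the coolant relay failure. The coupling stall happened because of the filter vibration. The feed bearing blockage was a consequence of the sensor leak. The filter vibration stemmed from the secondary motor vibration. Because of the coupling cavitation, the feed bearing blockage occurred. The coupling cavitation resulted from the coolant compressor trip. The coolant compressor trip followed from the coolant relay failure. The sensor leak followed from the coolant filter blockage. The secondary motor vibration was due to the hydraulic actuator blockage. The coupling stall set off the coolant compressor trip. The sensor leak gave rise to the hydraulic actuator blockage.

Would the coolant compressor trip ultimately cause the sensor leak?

No

The coolant compressor trip leads to the coupling cavitation, the feed bearing blockage; the sensor leak is not among them.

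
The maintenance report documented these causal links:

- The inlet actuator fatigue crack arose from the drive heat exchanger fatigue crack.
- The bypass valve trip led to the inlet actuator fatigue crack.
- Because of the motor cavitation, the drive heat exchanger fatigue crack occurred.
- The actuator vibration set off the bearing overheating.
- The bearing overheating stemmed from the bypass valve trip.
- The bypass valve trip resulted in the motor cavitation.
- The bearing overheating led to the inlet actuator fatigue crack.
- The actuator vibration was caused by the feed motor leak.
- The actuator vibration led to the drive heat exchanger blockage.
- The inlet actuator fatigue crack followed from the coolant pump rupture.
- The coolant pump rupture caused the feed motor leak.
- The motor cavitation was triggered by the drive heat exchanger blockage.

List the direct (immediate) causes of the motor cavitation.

the bypass valve trip, the drive heat exchanger blockage

Upstream contributors include the coolant pump rupture, the feed motor leak, the actuator vibration, but only the bypass valve trip, the drive heat exchanger blockage feed directly into the motor cavitation.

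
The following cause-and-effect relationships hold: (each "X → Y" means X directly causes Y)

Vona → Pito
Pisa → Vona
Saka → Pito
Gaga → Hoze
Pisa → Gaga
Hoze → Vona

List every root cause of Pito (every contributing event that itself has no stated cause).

Pisa, Saka

Tracing upstream from Pito: Pito ← Vona ← Pisa.
A separate upstream branch: Pito ← Saka.
Each of those chain origins has no stated cause.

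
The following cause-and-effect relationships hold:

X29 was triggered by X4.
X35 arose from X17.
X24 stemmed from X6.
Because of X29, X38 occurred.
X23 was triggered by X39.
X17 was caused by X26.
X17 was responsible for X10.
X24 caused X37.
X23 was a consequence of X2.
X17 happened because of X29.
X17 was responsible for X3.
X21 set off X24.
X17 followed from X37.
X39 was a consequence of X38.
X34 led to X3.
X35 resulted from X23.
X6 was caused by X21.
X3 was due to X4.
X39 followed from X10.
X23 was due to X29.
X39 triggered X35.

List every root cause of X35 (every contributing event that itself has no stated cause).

X2, X21, X26, X4

Tracing upstream from X35: X35 ← X17 ← X26.
A separate upstream branch: X35 ← X17 ← X37 ← X24 ← X21.
A separate upstream branch: X35 ← X17 ← X29 ← X4.
A separate upstream branch: X35 ← X23 ← X2.
Each of those chain origins has no stated cause.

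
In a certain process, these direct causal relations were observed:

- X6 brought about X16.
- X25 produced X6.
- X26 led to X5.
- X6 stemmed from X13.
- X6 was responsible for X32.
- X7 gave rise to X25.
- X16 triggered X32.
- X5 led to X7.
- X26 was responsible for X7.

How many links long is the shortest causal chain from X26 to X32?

4

Shortest chain: X26 → X7 → X25 → X6 → X32.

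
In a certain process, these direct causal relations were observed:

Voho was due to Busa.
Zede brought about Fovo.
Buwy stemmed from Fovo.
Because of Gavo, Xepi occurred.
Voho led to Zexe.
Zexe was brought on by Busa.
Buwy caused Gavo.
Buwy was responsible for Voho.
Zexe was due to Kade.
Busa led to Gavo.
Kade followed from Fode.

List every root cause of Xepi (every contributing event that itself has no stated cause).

Busa, Zede

Tracing upstream from Xepi: Xepi ← Gavo ← Buwy ← Fovo ← Zede.
A separate upstream branch: Xepi ← Gavo ← Busa.
Each of those chain origins has no stated cause.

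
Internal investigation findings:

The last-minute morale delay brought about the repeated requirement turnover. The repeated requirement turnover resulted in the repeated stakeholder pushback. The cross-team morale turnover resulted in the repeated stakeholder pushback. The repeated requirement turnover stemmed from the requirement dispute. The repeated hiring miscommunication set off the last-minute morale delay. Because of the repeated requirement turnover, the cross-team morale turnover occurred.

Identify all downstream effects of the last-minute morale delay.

the cross-team morale turnover, the repeated requirement turnover, the repeated stakeholder pushback

Direct effects: the repeated requirement turnover.
2 steps out: the cross-team morale turnover, the repeated stakeholder pushback.
Not reachable from it: the requirement dispute, the repeated hiring miscommunication.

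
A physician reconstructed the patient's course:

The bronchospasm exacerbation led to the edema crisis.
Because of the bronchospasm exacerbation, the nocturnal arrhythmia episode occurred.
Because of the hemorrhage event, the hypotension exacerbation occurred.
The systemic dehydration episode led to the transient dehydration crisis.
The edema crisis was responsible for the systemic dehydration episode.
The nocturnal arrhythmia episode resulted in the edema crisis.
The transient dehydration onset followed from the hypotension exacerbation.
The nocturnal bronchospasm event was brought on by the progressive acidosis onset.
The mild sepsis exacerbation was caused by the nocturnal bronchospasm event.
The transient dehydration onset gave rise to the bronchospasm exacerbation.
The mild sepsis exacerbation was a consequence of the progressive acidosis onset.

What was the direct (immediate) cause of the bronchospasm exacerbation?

Upstream contributors include the hemorrhage event, the hypotension exacerbation, but only the transient dehydration onset feeds directly into the bronchospasm exacerbation.

the transient dehydration onset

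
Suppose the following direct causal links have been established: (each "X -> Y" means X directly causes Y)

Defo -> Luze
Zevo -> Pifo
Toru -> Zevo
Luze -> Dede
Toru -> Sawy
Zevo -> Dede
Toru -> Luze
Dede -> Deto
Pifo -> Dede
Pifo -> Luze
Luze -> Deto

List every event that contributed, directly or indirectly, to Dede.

Defo, Luze, Pifo, Toru, Zevo

Immediate causes of Dede: Zevo, Pifo, Luze.
Further upstream: Toru, Defo.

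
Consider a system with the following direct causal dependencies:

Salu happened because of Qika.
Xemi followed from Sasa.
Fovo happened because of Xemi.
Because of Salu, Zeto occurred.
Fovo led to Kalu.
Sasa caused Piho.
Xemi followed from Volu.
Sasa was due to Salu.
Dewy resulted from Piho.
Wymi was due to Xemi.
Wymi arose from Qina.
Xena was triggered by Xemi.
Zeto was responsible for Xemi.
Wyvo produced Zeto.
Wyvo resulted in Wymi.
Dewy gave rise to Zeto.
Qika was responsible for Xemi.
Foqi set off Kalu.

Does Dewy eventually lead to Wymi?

There is a causal chain: Dewy → Zeto → Xemi → Wymi.

Yes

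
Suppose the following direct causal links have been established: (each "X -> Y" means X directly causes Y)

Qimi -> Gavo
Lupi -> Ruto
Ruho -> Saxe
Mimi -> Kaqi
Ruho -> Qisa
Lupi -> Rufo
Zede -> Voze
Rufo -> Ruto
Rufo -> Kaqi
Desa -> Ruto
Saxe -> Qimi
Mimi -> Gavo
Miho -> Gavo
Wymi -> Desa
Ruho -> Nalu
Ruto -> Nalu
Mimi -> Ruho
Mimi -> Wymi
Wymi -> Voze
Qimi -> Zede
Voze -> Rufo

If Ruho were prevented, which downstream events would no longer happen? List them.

Downstream of Ruho: Saxe, Qimi, Gavo, Zede, Voze, Qisa, Rufo, Ruto, Kaqi, Nalu.
Of those, still caused via another path: Gavo, Voze, Rufo, Ruto, Kaqi, Nalu.
The remainder have no surviving cause.

Qimi, Qisa, Saxe, Zede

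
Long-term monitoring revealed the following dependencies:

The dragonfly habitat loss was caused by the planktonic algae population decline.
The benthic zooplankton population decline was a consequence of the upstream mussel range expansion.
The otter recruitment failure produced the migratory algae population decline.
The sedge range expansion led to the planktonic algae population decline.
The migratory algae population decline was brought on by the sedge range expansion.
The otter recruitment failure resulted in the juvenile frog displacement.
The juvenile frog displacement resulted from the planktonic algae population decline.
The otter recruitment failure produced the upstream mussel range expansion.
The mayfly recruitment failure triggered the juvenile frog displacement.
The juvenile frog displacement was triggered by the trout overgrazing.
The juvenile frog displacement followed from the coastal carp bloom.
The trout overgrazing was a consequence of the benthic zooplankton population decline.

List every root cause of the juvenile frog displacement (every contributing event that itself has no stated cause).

Tracing upstream from the juvenile frog displacement: the juvenile frog displacement ← the planktonic algae population decline ← the sedge range expansion.
A separate upstream branch: the juvenile frog displacement ← the mayfly recruitment failure.
A separate upstream branch: the juvenile frog displacement ← the otter recruitment failure.
A separate upstream branch: the juvenile frog displacement ← the coastal carp bloom.
Each of those chain origins has no stated cause.

the coastal carp bloom, the mayfly recruitment failure, the otter recruitment failure, the sedge range expansion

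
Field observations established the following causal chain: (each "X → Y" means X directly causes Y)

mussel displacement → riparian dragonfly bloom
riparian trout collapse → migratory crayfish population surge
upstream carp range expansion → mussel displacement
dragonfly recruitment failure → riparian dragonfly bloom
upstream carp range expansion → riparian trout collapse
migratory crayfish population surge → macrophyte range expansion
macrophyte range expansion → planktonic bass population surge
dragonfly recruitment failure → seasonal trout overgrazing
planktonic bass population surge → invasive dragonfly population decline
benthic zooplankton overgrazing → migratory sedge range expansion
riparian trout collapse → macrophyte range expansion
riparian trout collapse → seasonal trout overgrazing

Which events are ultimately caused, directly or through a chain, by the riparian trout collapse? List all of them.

the invasive dragonfly population decline, the macrophyte range expansion, the migratory crayfish population surge, the planktonic bass population surge, the seasonal trout overgrazing

Direct effects: the migratory crayfish population surge, the macrophyte range expansion, the seasonal trout overgrazing.
2 steps out: the planktonic bass population surge.
3 steps out: the invasive dragonfly population decline.
Not reachable from it: the benthic zooplankton overgrazing, the upstream carp range expansion, the dragonfly recruitment failure, the migratory sedge range expansion, the mussel displacement, the riparian dragonfly bloom.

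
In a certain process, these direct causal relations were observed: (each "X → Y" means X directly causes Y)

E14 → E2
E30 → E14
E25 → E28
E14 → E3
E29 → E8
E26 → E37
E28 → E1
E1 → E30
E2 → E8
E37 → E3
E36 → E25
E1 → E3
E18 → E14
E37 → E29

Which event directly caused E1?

E28

Upstream contributors include E36, E25, but only E28 feeds directly into E1.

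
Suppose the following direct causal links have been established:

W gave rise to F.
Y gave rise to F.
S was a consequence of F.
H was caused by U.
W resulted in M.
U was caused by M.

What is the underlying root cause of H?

Tracing upstream from H: H ← U ← M ← W.
W has no stated cause, so it is the root.

W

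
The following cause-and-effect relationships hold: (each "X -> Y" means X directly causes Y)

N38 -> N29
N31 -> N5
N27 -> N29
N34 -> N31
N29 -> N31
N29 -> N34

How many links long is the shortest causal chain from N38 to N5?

3

Shortest chain: N38 → N29 → N31 → N5.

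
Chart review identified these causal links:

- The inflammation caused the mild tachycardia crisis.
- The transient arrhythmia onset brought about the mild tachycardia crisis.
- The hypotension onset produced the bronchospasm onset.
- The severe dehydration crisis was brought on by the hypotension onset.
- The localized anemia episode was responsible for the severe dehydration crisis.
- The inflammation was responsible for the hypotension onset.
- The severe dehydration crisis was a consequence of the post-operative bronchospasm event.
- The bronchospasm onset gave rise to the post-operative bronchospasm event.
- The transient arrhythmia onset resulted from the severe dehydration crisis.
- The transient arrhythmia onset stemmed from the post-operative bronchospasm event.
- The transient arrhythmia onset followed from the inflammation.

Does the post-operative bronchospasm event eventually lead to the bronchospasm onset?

The post-operative bronchospasm event leads to the severe dehydration crisis, the transient arrhythmia onset, the mild tachycardia crisis; the bronchospasm onset is not among them.

No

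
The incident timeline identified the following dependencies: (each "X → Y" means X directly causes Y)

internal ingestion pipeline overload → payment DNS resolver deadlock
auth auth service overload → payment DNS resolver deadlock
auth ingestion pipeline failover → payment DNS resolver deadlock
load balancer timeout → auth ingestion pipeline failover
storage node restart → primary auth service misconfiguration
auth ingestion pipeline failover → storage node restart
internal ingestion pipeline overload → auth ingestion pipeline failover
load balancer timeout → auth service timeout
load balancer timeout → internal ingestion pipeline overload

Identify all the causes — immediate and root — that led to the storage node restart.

Immediate cause of the storage node restart: the auth ingestion pipeline failover.
Further upstream: the load balancer timeout, the internal ingestion pipeline overload.

the auth ingestion pipeline failover, the internal ingestion pipeline overload, the load balancer timeout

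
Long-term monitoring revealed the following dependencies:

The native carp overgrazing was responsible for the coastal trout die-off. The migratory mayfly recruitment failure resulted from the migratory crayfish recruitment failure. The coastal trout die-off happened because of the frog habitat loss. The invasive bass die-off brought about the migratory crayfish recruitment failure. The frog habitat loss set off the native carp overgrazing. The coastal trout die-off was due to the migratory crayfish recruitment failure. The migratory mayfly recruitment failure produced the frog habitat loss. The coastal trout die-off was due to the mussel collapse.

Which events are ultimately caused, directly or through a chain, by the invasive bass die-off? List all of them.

Direct effects: the migratory crayfish recruitment failure.
2 steps out: the migratory mayfly recruitment failure, the coastal trout die-off.
3 steps out: the frog habitat loss.
4 steps out: the native carp overgrazing.
Not reachable from it: the mussel collapse.

the coastal trout die-off, the frog habitat loss, the migratory crayfish recruitment failure, the migratory mayfly recruitment failure, the native carp overgrazing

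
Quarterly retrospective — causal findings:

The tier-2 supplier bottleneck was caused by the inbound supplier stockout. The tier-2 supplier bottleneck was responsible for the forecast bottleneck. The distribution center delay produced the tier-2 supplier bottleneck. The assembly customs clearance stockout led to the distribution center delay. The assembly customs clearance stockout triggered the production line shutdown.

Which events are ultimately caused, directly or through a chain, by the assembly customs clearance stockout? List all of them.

Direct effects: the production line shutdown, the distribution center delay.
2 steps out: the tier-2 supplier bottleneck.
3 steps out: the forecast bottleneck.
Not reachable from it: the inbound supplier stockout.

the distribution center delay, the forecast bottleneck, the production line shutdown, the tier-2 supplier bottleneck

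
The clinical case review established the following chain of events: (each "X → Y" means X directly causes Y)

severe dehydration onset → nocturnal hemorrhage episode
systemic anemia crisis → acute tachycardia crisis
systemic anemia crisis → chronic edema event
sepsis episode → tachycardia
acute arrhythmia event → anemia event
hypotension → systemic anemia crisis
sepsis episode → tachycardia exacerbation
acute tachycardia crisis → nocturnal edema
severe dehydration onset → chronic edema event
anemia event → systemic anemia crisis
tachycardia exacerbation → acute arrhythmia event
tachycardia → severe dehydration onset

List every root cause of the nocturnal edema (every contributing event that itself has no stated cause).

the hypotension, the sepsis episode

Tracing upstream from the nocturnal edema: the nocturnal edema ← the acute tachycardia crisis ← the systemic anemia crisis ← the anemia event ← the acute arrhythmia event ← the tachycardia exacerbation ← the sepsis episode.
A separate upstream branch: the nocturnal edema ← the acute tachycardia crisis ← the systemic anemia crisis ← the hypotension.
Each of those chain origins has no stated cause.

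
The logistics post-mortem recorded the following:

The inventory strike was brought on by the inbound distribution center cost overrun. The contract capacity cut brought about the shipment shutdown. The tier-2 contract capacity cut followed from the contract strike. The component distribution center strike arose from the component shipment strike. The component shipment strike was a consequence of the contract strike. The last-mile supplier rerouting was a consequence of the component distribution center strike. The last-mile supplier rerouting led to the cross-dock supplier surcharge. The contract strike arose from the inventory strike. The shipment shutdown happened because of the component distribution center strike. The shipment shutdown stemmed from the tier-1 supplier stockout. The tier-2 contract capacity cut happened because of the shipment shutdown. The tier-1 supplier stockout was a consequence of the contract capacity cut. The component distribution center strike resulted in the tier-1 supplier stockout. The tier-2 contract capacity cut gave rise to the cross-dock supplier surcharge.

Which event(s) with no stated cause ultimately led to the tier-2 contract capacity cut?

the contract capacity cut, the inbound distribution center cost overrun

Tracing upstream from the tier-2 contract capacity cut: the tier-2 contract capacity cut ← the shipment shutdown ← the contract capacity cut.
A separate upstream branch: the tier-2 contract capacity cut ← the contract strike ← the inventory strike ← the inbound distribution center cost overrun.
Each of those chain origins has no stated cause.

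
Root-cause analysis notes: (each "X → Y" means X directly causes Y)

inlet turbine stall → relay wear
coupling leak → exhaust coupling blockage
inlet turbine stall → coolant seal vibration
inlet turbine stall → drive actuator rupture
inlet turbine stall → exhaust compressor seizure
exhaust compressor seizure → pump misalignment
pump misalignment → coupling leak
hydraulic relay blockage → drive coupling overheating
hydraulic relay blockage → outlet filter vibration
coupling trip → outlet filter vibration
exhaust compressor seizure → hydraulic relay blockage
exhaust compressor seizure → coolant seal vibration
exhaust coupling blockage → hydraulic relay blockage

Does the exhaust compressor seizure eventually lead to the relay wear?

No

The exhaust compressor seizure leads to the pump misalignment, the coolant seal vibration, the coupling leak, the exhaust coupling blockage, the hydraulic relay blockage, the drive coupling overheating, the outlet filter vibration; the relay wear is not among them.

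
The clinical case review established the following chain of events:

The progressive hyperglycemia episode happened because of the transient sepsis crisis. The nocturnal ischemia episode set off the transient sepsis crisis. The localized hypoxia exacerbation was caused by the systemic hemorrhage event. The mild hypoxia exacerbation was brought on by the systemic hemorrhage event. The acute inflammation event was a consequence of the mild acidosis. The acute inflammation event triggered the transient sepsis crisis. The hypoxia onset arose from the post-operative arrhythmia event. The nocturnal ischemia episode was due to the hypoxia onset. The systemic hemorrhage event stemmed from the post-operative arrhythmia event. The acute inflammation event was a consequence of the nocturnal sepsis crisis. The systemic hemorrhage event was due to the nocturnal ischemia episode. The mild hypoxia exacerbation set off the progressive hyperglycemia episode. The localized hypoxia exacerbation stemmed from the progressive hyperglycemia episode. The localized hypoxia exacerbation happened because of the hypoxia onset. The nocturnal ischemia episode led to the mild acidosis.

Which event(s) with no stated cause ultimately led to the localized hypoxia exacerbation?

Tracing upstream from the localized hypoxia exacerbation: the localized hypoxia exacerbation ← the hypoxia onset ← the post-operative arrhythmia event.
A separate upstream branch: the localized hypoxia exacerbation ← the progressive hyperglycemia episode ← the transient sepsis crisis ← the acute inflammation event ← the nocturnal sepsis crisis.
Each of those chain origins has no stated cause.

the nocturnal sepsis crisis, the post-operative arrhythmia event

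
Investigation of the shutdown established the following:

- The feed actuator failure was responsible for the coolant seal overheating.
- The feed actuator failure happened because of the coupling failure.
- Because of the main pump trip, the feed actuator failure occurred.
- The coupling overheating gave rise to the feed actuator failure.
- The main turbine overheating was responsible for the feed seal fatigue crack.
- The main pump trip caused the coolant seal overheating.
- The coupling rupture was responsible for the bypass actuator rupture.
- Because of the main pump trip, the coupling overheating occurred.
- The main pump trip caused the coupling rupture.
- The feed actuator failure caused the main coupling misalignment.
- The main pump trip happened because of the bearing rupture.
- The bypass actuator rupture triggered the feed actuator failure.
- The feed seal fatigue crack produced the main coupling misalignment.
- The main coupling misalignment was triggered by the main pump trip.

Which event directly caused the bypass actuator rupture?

the coupling rupture

Upstream contributors include the bearing rupture, the main pump trip, but only the coupling rupture feeds directly into the bypass actuator rupture.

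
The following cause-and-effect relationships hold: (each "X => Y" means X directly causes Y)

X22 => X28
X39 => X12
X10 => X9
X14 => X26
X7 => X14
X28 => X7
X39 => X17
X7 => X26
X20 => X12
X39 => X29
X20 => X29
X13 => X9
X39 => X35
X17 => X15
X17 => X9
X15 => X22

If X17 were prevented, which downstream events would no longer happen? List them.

X14, X15, X22, X26, X28, X7

Downstream of X17: X15, X22, X28, X7, X14, X26, X9.
Of those, still caused via another path: X9.
The remainder have no surviving cause.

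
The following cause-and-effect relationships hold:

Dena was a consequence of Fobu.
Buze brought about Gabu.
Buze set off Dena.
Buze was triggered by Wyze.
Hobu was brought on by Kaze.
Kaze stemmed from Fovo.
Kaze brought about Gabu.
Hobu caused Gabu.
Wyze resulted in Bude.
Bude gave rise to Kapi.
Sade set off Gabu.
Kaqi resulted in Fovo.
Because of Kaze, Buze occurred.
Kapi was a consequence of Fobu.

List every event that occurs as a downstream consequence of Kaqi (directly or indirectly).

Direct effects: Fovo.
2 steps out: Kaze.
3 steps out: Buze, Hobu, Gabu.
4 steps out: Dena.
Not reachable from it: Wyze, Bude, Sade, Fobu, Kapi.

Buze, Dena, Fovo, Gabu, Hobu, Kaze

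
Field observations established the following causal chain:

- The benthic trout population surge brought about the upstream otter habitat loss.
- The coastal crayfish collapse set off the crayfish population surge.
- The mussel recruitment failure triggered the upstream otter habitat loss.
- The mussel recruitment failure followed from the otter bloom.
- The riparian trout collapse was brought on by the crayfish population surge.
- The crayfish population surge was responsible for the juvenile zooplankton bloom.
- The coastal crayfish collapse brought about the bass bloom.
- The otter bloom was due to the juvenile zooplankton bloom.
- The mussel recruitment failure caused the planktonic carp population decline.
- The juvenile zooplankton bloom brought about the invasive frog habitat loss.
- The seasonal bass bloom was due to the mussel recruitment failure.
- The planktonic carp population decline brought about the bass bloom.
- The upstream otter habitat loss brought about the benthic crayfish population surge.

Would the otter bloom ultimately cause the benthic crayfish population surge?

There is a causal chain: the otter bloom → the mussel recruitment failure → the upstream otter habitat loss → the benthic crayfish population surge.

Yes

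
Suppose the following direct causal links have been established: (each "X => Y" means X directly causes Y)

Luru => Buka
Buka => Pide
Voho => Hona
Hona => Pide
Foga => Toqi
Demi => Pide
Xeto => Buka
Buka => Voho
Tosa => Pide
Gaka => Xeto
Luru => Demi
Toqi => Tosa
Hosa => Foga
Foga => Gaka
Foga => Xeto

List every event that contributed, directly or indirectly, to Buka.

Immediate causes of Buka: Luru, Xeto.
Further upstream: Hosa, Foga, Gaka.

Foga, Gaka, Hosa, Luru, Xeto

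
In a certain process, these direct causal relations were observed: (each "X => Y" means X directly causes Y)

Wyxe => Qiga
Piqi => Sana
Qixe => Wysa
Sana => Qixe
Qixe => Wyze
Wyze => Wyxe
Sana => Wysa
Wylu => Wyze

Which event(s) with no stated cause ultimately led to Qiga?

Piqi, Wylu

Tracing upstream from Qiga: Qiga ← Wyxe ← Wyze ← Wylu.
A separate upstream branch: Qiga ← Wyxe ← Wyze ← Qixe ← Sana ← Piqi.
Each of those chain origins has no stated cause.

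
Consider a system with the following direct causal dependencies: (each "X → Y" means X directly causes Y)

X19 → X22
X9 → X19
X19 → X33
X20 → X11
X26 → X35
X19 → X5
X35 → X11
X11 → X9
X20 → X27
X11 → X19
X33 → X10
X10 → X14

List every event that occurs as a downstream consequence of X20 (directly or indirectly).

X10, X11, X14, X19, X22, X27, X33, X5, X9

Direct effects: X11, X27.
2 steps out: X9, X19.
3 steps out: X33, X22, X5.
4 steps out: X10.
5 steps out: X14.
Not reachable from it: X26, X35.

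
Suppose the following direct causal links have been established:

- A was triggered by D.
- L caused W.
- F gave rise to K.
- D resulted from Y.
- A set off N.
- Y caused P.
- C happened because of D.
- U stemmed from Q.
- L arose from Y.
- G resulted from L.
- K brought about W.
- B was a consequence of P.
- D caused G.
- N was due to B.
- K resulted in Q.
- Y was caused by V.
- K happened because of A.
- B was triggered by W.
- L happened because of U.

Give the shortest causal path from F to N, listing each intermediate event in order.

F → K
K → W
W → B
B → N
Length: 4 steps.

F → K → W → B → N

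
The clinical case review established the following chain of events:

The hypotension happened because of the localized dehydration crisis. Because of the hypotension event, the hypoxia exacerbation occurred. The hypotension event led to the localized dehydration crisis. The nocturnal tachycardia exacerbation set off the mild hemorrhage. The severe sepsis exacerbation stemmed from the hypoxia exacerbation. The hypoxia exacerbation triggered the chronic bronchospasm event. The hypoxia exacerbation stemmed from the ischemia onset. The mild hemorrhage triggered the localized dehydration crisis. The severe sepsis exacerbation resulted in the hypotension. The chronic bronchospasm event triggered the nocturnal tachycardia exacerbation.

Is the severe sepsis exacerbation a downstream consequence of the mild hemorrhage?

No

The mild hemorrhage leads to the localized dehydration crisis, the hypotension; the severe sepsis exacerbation is not among them.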